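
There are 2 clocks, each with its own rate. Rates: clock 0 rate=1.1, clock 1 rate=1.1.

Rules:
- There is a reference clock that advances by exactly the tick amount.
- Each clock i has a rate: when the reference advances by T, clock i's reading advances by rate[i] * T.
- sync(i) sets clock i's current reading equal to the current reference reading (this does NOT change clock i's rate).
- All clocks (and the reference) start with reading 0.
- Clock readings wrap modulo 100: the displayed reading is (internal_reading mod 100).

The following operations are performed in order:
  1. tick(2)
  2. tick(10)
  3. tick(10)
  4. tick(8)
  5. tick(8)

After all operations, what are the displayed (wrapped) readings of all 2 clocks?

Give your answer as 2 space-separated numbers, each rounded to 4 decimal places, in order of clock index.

After op 1 tick(2): ref=2.0000 raw=[2.2000 2.2000]
After op 2 tick(10): ref=12.0000 raw=[13.2000 13.2000]
After op 3 tick(10): ref=22.0000 raw=[24.2000 24.2000]
After op 4 tick(8): ref=30.0000 raw=[33.0000 33.0000]
After op 5 tick(8): ref=38.0000 raw=[41.8000 41.8000]
Wrap final raw readings (mod 100): 41.8000 mod 100 = 41.8000; 41.8000 mod 100 = 41.8000

Answer: 41.8000 41.8000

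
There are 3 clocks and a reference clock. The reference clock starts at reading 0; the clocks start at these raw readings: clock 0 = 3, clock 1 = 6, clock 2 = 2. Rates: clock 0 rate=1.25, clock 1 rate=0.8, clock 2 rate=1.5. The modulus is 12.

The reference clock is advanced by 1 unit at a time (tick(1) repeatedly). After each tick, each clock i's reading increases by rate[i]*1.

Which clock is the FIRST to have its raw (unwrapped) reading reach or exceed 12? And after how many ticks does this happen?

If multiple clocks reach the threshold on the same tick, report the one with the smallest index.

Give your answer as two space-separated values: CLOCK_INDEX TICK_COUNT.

Answer: 2 7

Derivation:
clock 0: start=3, rate=1.25, needs 12-3 = 9; ticks = ceil(9/1.25) = ceil(7.2000) = 8; reading at tick 8 = 3 + 1.25*8 = 13.0000
clock 1: start=6, rate=0.8, needs 12-6 = 6; ticks = ceil(6/0.8) = ceil(7.5000) = 8; reading at tick 8 = 6 + 0.8*8 = 12.4000
clock 2: start=2, rate=1.5, needs 12-2 = 10; ticks = ceil(10/1.5) = ceil(6.6667) = 7; reading at tick 7 = 2 + 1.5*7 = 12.5000
Minimum tick count = 7; winners = [2]; smallest index = 2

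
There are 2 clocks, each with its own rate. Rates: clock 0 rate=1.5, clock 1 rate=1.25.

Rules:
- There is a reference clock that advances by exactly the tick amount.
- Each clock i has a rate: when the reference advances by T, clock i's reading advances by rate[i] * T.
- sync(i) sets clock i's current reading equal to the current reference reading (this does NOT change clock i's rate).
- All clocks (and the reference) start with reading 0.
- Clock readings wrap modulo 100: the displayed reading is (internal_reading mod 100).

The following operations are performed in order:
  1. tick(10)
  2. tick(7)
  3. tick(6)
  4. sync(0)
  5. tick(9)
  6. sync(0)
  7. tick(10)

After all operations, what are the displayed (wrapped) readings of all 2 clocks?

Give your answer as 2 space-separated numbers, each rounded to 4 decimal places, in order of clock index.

After op 1 tick(10): ref=10.0000 raw=[15.0000 12.5000]
After op 2 tick(7): ref=17.0000 raw=[25.5000 21.2500]
After op 3 tick(6): ref=23.0000 raw=[34.5000 28.7500]
After op 4 sync(0): ref=23.0000 raw=[23.0000 28.7500]
After op 5 tick(9): ref=32.0000 raw=[36.5000 40.0000]
After op 6 sync(0): ref=32.0000 raw=[32.0000 40.0000]
After op 7 tick(10): ref=42.0000 raw=[47.0000 52.5000]
Wrap final raw readings (mod 100): 47.0000 mod 100 = 47.0000; 52.5000 mod 100 = 52.5000

Answer: 47.0000 52.5000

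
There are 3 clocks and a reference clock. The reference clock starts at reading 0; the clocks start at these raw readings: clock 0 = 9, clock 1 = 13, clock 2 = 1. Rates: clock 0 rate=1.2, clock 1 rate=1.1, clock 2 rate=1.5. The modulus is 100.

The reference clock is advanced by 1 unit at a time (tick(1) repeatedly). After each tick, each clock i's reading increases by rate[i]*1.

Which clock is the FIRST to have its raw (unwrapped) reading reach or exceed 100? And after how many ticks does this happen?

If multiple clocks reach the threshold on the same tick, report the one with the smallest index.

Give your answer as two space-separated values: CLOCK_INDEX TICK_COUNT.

clock 0: start=9, rate=1.2, needs 100-9 = 91; ticks = ceil(91/1.2) = ceil(75.8333) = 76; reading at tick 76 = 9 + 1.2*76 = 100.2000
clock 1: start=13, rate=1.1, needs 100-13 = 87; ticks = ceil(87/1.1) = ceil(79.0909) = 80; reading at tick 80 = 13 + 1.1*80 = 101.0000
clock 2: start=1, rate=1.5, needs 100-1 = 99; ticks = ceil(99/1.5) = ceil(66.0000) = 66; reading at tick 66 = 1 + 1.5*66 = 100.0000
Minimum tick count = 66; winners = [2]; smallest index = 2

Answer: 2 66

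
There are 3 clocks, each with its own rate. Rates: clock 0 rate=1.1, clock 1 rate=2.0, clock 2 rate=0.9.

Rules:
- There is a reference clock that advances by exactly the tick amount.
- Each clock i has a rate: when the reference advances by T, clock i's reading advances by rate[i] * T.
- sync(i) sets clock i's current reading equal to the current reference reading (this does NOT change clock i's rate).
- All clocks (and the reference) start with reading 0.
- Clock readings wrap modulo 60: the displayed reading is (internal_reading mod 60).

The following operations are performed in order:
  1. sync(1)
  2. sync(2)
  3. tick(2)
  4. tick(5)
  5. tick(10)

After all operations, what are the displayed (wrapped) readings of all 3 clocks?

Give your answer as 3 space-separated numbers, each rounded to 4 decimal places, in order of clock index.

Answer: 18.7000 34.0000 15.3000

Derivation:
After op 1 sync(1): ref=0.0000 raw=[0.0000 0.0000 0.0000]
After op 2 sync(2): ref=0.0000 raw=[0.0000 0.0000 0.0000]
After op 3 tick(2): ref=2.0000 raw=[2.2000 4.0000 1.8000]
After op 4 tick(5): ref=7.0000 raw=[7.7000 14.0000 6.3000]
After op 5 tick(10): ref=17.0000 raw=[18.7000 34.0000 15.3000]
Wrap final raw readings (mod 60): 18.7000 mod 60 = 18.7000; 34.0000 mod 60 = 34.0000; 15.3000 mod 60 = 15.3000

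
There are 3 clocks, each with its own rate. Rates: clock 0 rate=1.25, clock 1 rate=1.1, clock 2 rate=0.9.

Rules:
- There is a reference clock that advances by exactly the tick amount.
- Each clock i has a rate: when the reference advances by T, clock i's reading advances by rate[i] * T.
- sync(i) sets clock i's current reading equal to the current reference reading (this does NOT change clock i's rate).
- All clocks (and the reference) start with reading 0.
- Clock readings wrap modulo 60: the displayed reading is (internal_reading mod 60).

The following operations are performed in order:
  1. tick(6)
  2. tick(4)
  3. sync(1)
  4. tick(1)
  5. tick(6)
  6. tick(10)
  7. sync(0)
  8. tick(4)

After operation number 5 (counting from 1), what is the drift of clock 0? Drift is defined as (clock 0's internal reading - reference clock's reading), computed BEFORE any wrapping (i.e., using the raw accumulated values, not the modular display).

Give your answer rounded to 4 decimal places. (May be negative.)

Answer: 4.2500

Derivation:
After op 1 tick(6): ref=6.0000 raw=[7.5000 6.6000 5.4000]
After op 2 tick(4): ref=10.0000 raw=[12.5000 11.0000 9.0000]
After op 3 sync(1): ref=10.0000 raw=[12.5000 10.0000 9.0000]
After op 4 tick(1): ref=11.0000 raw=[13.7500 11.1000 9.9000]
After op 5 tick(6): ref=17.0000 raw=[21.2500 17.7000 15.3000]
Drift of clock 0 after op 5: 21.2500 - 17.0000 = 4.2500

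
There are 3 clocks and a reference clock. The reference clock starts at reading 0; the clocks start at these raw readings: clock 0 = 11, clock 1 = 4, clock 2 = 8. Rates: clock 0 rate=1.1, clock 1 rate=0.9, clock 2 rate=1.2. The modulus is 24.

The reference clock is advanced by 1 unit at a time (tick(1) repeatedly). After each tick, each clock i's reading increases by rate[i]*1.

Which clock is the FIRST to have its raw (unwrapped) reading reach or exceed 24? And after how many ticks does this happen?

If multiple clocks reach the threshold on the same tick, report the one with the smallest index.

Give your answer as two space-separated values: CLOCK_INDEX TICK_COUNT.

Answer: 0 12

Derivation:
clock 0: start=11, rate=1.1, needs 24-11 = 13; ticks = ceil(13/1.1) = ceil(11.8182) = 12; reading at tick 12 = 11 + 1.1*12 = 24.2000
clock 1: start=4, rate=0.9, needs 24-4 = 20; ticks = ceil(20/0.9) = ceil(22.2222) = 23; reading at tick 23 = 4 + 0.9*23 = 24.7000
clock 2: start=8, rate=1.2, needs 24-8 = 16; ticks = ceil(16/1.2) = ceil(13.3333) = 14; reading at tick 14 = 8 + 1.2*14 = 24.8000
Minimum tick count = 12; winners = [0]; smallest index = 0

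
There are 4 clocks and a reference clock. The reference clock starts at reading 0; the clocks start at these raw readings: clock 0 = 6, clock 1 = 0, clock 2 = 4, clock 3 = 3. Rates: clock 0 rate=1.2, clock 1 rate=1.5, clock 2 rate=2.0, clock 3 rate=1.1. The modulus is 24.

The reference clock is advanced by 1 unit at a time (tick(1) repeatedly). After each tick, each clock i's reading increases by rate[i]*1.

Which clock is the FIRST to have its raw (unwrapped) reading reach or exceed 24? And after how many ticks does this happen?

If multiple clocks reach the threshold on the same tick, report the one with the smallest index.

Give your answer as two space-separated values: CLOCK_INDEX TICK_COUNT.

Answer: 2 10

Derivation:
clock 0: start=6, rate=1.2, needs 24-6 = 18; ticks = ceil(18/1.2) = ceil(15.0000) = 15; reading at tick 15 = 6 + 1.2*15 = 24.0000
clock 1: start=0, rate=1.5, needs 24-0 = 24; ticks = ceil(24/1.5) = ceil(16.0000) = 16; reading at tick 16 = 0 + 1.5*16 = 24.0000
clock 2: start=4, rate=2.0, needs 24-4 = 20; ticks = ceil(20/2.0) = ceil(10.0000) = 10; reading at tick 10 = 4 + 2.0*10 = 24.0000
clock 3: start=3, rate=1.1, needs 24-3 = 21; ticks = ceil(21/1.1) = ceil(19.0909) = 20; reading at tick 20 = 3 + 1.1*20 = 25.0000
Minimum tick count = 10; winners = [2]; smallest index = 2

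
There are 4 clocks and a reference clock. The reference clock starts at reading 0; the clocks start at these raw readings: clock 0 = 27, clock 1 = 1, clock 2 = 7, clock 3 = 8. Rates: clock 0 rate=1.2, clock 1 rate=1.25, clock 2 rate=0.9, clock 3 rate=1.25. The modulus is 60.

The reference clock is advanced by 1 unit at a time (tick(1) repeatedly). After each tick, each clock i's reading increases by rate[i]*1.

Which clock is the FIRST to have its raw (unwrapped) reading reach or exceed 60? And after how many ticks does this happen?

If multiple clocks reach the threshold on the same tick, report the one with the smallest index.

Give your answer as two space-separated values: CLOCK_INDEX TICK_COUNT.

Answer: 0 28

Derivation:
clock 0: start=27, rate=1.2, needs 60-27 = 33; ticks = ceil(33/1.2) = ceil(27.5000) = 28; reading at tick 28 = 27 + 1.2*28 = 60.6000
clock 1: start=1, rate=1.25, needs 60-1 = 59; ticks = ceil(59/1.25) = ceil(47.2000) = 48; reading at tick 48 = 1 + 1.25*48 = 61.0000
clock 2: start=7, rate=0.9, needs 60-7 = 53; ticks = ceil(53/0.9) = ceil(58.8889) = 59; reading at tick 59 = 7 + 0.9*59 = 60.1000
clock 3: start=8, rate=1.25, needs 60-8 = 52; ticks = ceil(52/1.25) = ceil(41.6000) = 42; reading at tick 42 = 8 + 1.25*42 = 60.5000
Minimum tick count = 28; winners = [0]; smallest index = 0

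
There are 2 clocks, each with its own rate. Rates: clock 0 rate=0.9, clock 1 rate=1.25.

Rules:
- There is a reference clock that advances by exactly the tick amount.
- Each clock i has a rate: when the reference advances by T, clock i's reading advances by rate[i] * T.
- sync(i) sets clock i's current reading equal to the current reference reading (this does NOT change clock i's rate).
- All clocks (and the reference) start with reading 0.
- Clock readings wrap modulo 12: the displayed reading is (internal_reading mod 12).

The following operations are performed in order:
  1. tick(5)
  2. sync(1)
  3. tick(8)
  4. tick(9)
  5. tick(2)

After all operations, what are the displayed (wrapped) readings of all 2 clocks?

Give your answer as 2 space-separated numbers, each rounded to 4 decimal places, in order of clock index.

After op 1 tick(5): ref=5.0000 raw=[4.5000 6.2500]
After op 2 sync(1): ref=5.0000 raw=[4.5000 5.0000]
After op 3 tick(8): ref=13.0000 raw=[11.7000 15.0000]
After op 4 tick(9): ref=22.0000 raw=[19.8000 26.2500]
After op 5 tick(2): ref=24.0000 raw=[21.6000 28.7500]
Wrap final raw readings (mod 12): 21.6000 mod 12 = 9.6000; 28.7500 mod 12 = 4.7500

Answer: 9.6000 4.7500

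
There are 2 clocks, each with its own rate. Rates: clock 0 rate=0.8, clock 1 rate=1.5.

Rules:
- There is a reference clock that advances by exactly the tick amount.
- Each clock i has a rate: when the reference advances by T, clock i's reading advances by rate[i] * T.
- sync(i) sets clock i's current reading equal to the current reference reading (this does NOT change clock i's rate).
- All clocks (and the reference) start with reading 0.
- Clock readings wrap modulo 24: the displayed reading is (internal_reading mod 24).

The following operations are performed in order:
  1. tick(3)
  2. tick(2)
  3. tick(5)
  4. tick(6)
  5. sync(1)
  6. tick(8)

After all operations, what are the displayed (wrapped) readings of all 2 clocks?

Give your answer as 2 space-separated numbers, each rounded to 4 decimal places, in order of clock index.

Answer: 19.2000 4.0000

Derivation:
After op 1 tick(3): ref=3.0000 raw=[2.4000 4.5000]
After op 2 tick(2): ref=5.0000 raw=[4.0000 7.5000]
After op 3 tick(5): ref=10.0000 raw=[8.0000 15.0000]
After op 4 tick(6): ref=16.0000 raw=[12.8000 24.0000]
After op 5 sync(1): ref=16.0000 raw=[12.8000 16.0000]
After op 6 tick(8): ref=24.0000 raw=[19.2000 28.0000]
Wrap final raw readings (mod 24): 19.2000 mod 24 = 19.2000; 28.0000 mod 24 = 4.0000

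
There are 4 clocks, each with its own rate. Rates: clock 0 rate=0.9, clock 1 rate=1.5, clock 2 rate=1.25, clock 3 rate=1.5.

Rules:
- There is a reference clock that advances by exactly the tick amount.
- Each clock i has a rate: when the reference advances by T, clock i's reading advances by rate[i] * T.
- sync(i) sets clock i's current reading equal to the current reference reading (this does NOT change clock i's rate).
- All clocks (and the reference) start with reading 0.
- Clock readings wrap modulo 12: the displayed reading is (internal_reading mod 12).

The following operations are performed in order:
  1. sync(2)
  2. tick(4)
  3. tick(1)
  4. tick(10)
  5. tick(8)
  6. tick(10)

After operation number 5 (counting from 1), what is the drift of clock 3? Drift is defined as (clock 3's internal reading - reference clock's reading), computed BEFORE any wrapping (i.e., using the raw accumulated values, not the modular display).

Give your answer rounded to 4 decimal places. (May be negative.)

After op 1 sync(2): ref=0.0000 raw=[0.0000 0.0000 0.0000 0.0000]
After op 2 tick(4): ref=4.0000 raw=[3.6000 6.0000 5.0000 6.0000]
After op 3 tick(1): ref=5.0000 raw=[4.5000 7.5000 6.2500 7.5000]
After op 4 tick(10): ref=15.0000 raw=[13.5000 22.5000 18.7500 22.5000]
After op 5 tick(8): ref=23.0000 raw=[20.7000 34.5000 28.7500 34.5000]
Drift of clock 3 after op 5: 34.5000 - 23.0000 = 11.5000

Answer: 11.5000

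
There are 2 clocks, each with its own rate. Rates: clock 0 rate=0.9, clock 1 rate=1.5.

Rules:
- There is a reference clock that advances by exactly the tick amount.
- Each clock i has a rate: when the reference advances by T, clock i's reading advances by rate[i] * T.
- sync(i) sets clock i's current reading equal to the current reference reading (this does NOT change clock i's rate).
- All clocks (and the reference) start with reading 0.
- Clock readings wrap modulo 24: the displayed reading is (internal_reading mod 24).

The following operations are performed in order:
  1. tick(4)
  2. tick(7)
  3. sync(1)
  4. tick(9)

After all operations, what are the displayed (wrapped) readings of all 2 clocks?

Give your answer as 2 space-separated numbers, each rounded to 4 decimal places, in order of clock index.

After op 1 tick(4): ref=4.0000 raw=[3.6000 6.0000]
After op 2 tick(7): ref=11.0000 raw=[9.9000 16.5000]
After op 3 sync(1): ref=11.0000 raw=[9.9000 11.0000]
After op 4 tick(9): ref=20.0000 raw=[18.0000 24.5000]
Wrap final raw readings (mod 24): 18.0000 mod 24 = 18.0000; 24.5000 mod 24 = 0.5000

Answer: 18.0000 0.5000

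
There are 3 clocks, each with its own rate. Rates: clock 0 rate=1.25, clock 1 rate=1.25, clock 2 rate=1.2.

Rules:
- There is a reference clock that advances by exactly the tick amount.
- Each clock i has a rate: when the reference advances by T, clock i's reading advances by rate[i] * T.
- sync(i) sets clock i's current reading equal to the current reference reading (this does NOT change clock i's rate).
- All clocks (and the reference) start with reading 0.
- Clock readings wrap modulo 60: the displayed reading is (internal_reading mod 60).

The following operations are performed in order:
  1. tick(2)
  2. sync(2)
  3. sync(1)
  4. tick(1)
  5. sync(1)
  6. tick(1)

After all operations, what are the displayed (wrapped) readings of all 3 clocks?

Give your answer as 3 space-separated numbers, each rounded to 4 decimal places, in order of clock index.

Answer: 5.0000 4.2500 4.4000

Derivation:
After op 1 tick(2): ref=2.0000 raw=[2.5000 2.5000 2.4000]
After op 2 sync(2): ref=2.0000 raw=[2.5000 2.5000 2.0000]
After op 3 sync(1): ref=2.0000 raw=[2.5000 2.0000 2.0000]
After op 4 tick(1): ref=3.0000 raw=[3.7500 3.2500 3.2000]
After op 5 sync(1): ref=3.0000 raw=[3.7500 3.0000 3.2000]
After op 6 tick(1): ref=4.0000 raw=[5.0000 4.2500 4.4000]
Wrap final raw readings (mod 60): 5.0000 mod 60 = 5.0000; 4.2500 mod 60 = 4.2500; 4.4000 mod 60 = 4.4000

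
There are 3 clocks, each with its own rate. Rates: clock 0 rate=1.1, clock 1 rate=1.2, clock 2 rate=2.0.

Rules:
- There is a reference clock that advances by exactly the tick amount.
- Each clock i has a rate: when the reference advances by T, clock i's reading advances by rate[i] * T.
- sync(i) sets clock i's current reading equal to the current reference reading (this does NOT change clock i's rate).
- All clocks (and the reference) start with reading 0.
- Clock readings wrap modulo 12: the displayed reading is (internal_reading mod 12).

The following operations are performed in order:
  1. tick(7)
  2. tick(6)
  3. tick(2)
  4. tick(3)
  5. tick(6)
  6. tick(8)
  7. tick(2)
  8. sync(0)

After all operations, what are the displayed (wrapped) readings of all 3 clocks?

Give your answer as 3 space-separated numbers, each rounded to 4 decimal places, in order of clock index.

Answer: 10.0000 4.8000 8.0000

Derivation:
After op 1 tick(7): ref=7.0000 raw=[7.7000 8.4000 14.0000]
After op 2 tick(6): ref=13.0000 raw=[14.3000 15.6000 26.0000]
After op 3 tick(2): ref=15.0000 raw=[16.5000 18.0000 30.0000]
After op 4 tick(3): ref=18.0000 raw=[19.8000 21.6000 36.0000]
After op 5 tick(6): ref=24.0000 raw=[26.4000 28.8000 48.0000]
After op 6 tick(8): ref=32.0000 raw=[35.2000 38.4000 64.0000]
After op 7 tick(2): ref=34.0000 raw=[37.4000 40.8000 68.0000]
After op 8 sync(0): ref=34.0000 raw=[34.0000 40.8000 68.0000]
Wrap final raw readings (mod 12): 34.0000 mod 12 = 10.0000; 40.8000 mod 12 = 4.8000; 68.0000 mod 12 = 8.0000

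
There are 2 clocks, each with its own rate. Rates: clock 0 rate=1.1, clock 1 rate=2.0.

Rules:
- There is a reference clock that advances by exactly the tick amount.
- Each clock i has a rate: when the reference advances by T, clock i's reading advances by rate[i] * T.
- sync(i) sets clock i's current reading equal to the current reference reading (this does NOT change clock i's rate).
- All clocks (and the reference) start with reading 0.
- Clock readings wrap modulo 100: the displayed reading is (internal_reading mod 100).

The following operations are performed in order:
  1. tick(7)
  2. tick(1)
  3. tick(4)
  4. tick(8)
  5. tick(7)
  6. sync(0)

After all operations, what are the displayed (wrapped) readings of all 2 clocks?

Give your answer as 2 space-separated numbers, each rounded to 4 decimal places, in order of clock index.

Answer: 27.0000 54.0000

Derivation:
After op 1 tick(7): ref=7.0000 raw=[7.7000 14.0000]
After op 2 tick(1): ref=8.0000 raw=[8.8000 16.0000]
After op 3 tick(4): ref=12.0000 raw=[13.2000 24.0000]
After op 4 tick(8): ref=20.0000 raw=[22.0000 40.0000]
After op 5 tick(7): ref=27.0000 raw=[29.7000 54.0000]
After op 6 sync(0): ref=27.0000 raw=[27.0000 54.0000]
Wrap final raw readings (mod 100): 27.0000 mod 100 = 27.0000; 54.0000 mod 100 = 54.0000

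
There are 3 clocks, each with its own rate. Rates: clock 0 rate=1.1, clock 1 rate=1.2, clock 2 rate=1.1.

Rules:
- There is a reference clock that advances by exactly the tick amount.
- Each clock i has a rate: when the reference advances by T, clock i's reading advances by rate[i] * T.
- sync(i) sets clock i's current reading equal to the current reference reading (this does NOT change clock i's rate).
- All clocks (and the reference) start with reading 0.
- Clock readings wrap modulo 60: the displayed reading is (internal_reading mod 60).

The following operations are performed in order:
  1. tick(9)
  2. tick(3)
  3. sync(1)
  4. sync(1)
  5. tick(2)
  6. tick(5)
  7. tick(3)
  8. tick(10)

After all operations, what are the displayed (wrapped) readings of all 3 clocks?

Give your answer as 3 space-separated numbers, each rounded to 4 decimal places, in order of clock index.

After op 1 tick(9): ref=9.0000 raw=[9.9000 10.8000 9.9000]
After op 2 tick(3): ref=12.0000 raw=[13.2000 14.4000 13.2000]
After op 3 sync(1): ref=12.0000 raw=[13.2000 12.0000 13.2000]
After op 4 sync(1): ref=12.0000 raw=[13.2000 12.0000 13.2000]
After op 5 tick(2): ref=14.0000 raw=[15.4000 14.4000 15.4000]
After op 6 tick(5): ref=19.0000 raw=[20.9000 20.4000 20.9000]
After op 7 tick(3): ref=22.0000 raw=[24.2000 24.0000 24.2000]
After op 8 tick(10): ref=32.0000 raw=[35.2000 36.0000 35.2000]
Wrap final raw readings (mod 60): 35.2000 mod 60 = 35.2000; 36.0000 mod 60 = 36.0000; 35.2000 mod 60 = 35.2000

Answer: 35.2000 36.0000 35.2000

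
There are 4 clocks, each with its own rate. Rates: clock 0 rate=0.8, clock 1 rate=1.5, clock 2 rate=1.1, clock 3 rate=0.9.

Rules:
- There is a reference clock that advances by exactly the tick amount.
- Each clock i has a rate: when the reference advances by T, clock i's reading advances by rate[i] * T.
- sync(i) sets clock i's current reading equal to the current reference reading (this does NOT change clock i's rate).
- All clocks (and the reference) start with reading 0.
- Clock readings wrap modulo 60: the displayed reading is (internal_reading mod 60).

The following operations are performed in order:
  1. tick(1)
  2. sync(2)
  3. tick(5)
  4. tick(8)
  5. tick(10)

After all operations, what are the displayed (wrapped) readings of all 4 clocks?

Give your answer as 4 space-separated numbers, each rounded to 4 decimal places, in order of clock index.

After op 1 tick(1): ref=1.0000 raw=[0.8000 1.5000 1.1000 0.9000]
After op 2 sync(2): ref=1.0000 raw=[0.8000 1.5000 1.0000 0.9000]
After op 3 tick(5): ref=6.0000 raw=[4.8000 9.0000 6.5000 5.4000]
After op 4 tick(8): ref=14.0000 raw=[11.2000 21.0000 15.3000 12.6000]
After op 5 tick(10): ref=24.0000 raw=[19.2000 36.0000 26.3000 21.6000]
Wrap final raw readings (mod 60): 19.2000 mod 60 = 19.2000; 36.0000 mod 60 = 36.0000; 26.3000 mod 60 = 26.3000; 21.6000 mod 60 = 21.6000

Answer: 19.2000 36.0000 26.3000 21.6000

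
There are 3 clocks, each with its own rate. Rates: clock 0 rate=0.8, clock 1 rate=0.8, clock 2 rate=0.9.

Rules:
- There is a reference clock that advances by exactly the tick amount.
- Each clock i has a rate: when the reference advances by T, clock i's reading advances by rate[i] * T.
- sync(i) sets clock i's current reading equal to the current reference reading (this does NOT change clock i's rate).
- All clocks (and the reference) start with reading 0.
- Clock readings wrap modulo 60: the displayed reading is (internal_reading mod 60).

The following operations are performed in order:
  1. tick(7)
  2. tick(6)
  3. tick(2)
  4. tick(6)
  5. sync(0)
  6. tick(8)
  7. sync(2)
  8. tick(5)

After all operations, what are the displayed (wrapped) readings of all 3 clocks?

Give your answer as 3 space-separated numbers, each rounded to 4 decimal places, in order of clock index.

After op 1 tick(7): ref=7.0000 raw=[5.6000 5.6000 6.3000]
After op 2 tick(6): ref=13.0000 raw=[10.4000 10.4000 11.7000]
After op 3 tick(2): ref=15.0000 raw=[12.0000 12.0000 13.5000]
After op 4 tick(6): ref=21.0000 raw=[16.8000 16.8000 18.9000]
After op 5 sync(0): ref=21.0000 raw=[21.0000 16.8000 18.9000]
After op 6 tick(8): ref=29.0000 raw=[27.4000 23.2000 26.1000]
After op 7 sync(2): ref=29.0000 raw=[27.4000 23.2000 29.0000]
After op 8 tick(5): ref=34.0000 raw=[31.4000 27.2000 33.5000]
Wrap final raw readings (mod 60): 31.4000 mod 60 = 31.4000; 27.2000 mod 60 = 27.2000; 33.5000 mod 60 = 33.5000

Answer: 31.4000 27.2000 33.5000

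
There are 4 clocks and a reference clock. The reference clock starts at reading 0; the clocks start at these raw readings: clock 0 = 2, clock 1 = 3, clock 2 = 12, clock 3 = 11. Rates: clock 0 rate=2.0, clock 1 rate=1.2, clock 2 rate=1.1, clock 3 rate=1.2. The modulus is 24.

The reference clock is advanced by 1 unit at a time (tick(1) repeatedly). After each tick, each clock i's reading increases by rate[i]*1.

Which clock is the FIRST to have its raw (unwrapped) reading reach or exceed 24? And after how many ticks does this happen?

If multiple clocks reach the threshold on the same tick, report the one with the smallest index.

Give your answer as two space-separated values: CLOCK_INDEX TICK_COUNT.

clock 0: start=2, rate=2.0, needs 24-2 = 22; ticks = ceil(22/2.0) = ceil(11.0000) = 11; reading at tick 11 = 2 + 2.0*11 = 24.0000
clock 1: start=3, rate=1.2, needs 24-3 = 21; ticks = ceil(21/1.2) = ceil(17.5000) = 18; reading at tick 18 = 3 + 1.2*18 = 24.6000
clock 2: start=12, rate=1.1, needs 24-12 = 12; ticks = ceil(12/1.1) = ceil(10.9091) = 11; reading at tick 11 = 12 + 1.1*11 = 24.1000
clock 3: start=11, rate=1.2, needs 24-11 = 13; ticks = ceil(13/1.2) = ceil(10.8333) = 11; reading at tick 11 = 11 + 1.2*11 = 24.2000
Minimum tick count = 11; winners = [0, 2, 3]; smallest index = 0

Answer: 0 11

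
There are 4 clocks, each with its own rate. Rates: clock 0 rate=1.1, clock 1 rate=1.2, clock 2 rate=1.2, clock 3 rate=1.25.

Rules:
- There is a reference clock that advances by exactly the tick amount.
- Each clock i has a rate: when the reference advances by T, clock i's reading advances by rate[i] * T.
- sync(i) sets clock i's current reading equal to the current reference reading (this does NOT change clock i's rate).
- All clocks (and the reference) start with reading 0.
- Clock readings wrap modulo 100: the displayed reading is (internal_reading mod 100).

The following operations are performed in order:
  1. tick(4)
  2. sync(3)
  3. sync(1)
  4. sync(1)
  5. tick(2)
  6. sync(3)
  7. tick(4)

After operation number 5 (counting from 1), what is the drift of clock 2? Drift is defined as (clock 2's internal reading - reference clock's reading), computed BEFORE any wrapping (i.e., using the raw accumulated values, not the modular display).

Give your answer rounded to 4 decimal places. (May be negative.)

Answer: 1.2000

Derivation:
After op 1 tick(4): ref=4.0000 raw=[4.4000 4.8000 4.8000 5.0000]
After op 2 sync(3): ref=4.0000 raw=[4.4000 4.8000 4.8000 4.0000]
After op 3 sync(1): ref=4.0000 raw=[4.4000 4.0000 4.8000 4.0000]
After op 4 sync(1): ref=4.0000 raw=[4.4000 4.0000 4.8000 4.0000]
After op 5 tick(2): ref=6.0000 raw=[6.6000 6.4000 7.2000 6.5000]
Drift of clock 2 after op 5: 7.2000 - 6.0000 = 1.2000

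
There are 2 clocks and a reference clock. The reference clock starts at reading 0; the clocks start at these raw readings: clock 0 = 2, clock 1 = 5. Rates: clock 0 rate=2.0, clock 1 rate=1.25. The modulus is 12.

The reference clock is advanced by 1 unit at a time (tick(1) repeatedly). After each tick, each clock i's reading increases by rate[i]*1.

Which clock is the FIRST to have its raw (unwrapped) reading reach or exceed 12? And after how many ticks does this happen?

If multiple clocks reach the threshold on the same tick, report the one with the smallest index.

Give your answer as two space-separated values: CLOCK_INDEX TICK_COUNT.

clock 0: start=2, rate=2.0, needs 12-2 = 10; ticks = ceil(10/2.0) = ceil(5.0000) = 5; reading at tick 5 = 2 + 2.0*5 = 12.0000
clock 1: start=5, rate=1.25, needs 12-5 = 7; ticks = ceil(7/1.25) = ceil(5.6000) = 6; reading at tick 6 = 5 + 1.25*6 = 12.5000
Minimum tick count = 5; winners = [0]; smallest index = 0

Answer: 0 5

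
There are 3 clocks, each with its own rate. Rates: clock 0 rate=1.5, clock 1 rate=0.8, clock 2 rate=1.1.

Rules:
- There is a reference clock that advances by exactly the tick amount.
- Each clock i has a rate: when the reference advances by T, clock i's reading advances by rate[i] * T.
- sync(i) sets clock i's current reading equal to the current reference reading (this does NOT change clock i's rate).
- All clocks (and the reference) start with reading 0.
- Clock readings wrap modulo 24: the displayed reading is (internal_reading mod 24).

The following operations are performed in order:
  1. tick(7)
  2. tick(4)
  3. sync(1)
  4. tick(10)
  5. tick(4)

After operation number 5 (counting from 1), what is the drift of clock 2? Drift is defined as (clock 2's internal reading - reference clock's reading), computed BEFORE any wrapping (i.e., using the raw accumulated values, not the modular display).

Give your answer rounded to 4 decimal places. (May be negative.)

After op 1 tick(7): ref=7.0000 raw=[10.5000 5.6000 7.7000]
After op 2 tick(4): ref=11.0000 raw=[16.5000 8.8000 12.1000]
After op 3 sync(1): ref=11.0000 raw=[16.5000 11.0000 12.1000]
After op 4 tick(10): ref=21.0000 raw=[31.5000 19.0000 23.1000]
After op 5 tick(4): ref=25.0000 raw=[37.5000 22.2000 27.5000]
Drift of clock 2 after op 5: 27.5000 - 25.0000 = 2.5000

Answer: 2.5000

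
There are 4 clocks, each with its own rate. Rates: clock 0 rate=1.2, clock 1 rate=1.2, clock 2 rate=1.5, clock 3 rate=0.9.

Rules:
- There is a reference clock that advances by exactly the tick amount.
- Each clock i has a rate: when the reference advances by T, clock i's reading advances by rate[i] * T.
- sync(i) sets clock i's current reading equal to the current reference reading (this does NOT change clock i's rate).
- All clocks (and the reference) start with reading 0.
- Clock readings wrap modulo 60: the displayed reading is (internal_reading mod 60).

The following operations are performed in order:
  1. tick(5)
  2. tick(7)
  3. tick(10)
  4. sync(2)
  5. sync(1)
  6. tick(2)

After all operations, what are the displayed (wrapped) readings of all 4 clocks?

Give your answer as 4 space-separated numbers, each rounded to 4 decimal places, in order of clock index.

Answer: 28.8000 24.4000 25.0000 21.6000

Derivation:
After op 1 tick(5): ref=5.0000 raw=[6.0000 6.0000 7.5000 4.5000]
After op 2 tick(7): ref=12.0000 raw=[14.4000 14.4000 18.0000 10.8000]
After op 3 tick(10): ref=22.0000 raw=[26.4000 26.4000 33.0000 19.8000]
After op 4 sync(2): ref=22.0000 raw=[26.4000 26.4000 22.0000 19.8000]
After op 5 sync(1): ref=22.0000 raw=[26.4000 22.0000 22.0000 19.8000]
After op 6 tick(2): ref=24.0000 raw=[28.8000 24.4000 25.0000 21.6000]
Wrap final raw readings (mod 60): 28.8000 mod 60 = 28.8000; 24.4000 mod 60 = 24.4000; 25.0000 mod 60 = 25.0000; 21.6000 mod 60 = 21.6000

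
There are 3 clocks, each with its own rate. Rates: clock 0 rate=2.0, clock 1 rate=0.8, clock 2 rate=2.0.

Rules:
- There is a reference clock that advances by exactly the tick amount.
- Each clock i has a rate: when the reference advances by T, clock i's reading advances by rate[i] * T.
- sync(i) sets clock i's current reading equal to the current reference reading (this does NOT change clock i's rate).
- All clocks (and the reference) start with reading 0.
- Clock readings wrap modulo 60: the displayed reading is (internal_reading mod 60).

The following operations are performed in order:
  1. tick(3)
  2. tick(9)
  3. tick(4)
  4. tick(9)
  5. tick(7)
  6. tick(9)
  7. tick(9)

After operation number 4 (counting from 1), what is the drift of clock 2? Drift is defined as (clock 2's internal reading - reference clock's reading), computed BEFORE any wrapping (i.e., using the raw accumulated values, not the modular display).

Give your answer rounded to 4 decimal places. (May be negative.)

After op 1 tick(3): ref=3.0000 raw=[6.0000 2.4000 6.0000]
After op 2 tick(9): ref=12.0000 raw=[24.0000 9.6000 24.0000]
After op 3 tick(4): ref=16.0000 raw=[32.0000 12.8000 32.0000]
After op 4 tick(9): ref=25.0000 raw=[50.0000 20.0000 50.0000]
Drift of clock 2 after op 4: 50.0000 - 25.0000 = 25.0000

Answer: 25.0000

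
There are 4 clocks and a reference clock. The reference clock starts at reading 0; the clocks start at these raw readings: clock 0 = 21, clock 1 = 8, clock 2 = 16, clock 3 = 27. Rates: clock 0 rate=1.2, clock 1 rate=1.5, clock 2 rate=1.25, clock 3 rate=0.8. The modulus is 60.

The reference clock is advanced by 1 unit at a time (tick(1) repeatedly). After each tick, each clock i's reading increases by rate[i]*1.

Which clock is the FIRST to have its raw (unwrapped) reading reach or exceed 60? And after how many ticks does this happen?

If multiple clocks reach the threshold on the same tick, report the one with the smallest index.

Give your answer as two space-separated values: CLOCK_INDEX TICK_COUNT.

Answer: 0 33

Derivation:
clock 0: start=21, rate=1.2, needs 60-21 = 39; ticks = ceil(39/1.2) = ceil(32.5000) = 33; reading at tick 33 = 21 + 1.2*33 = 60.6000
clock 1: start=8, rate=1.5, needs 60-8 = 52; ticks = ceil(52/1.5) = ceil(34.6667) = 35; reading at tick 35 = 8 + 1.5*35 = 60.5000
clock 2: start=16, rate=1.25, needs 60-16 = 44; ticks = ceil(44/1.25) = ceil(35.2000) = 36; reading at tick 36 = 16 + 1.25*36 = 61.0000
clock 3: start=27, rate=0.8, needs 60-27 = 33; ticks = ceil(33/0.8) = ceil(41.2500) = 42; reading at tick 42 = 27 + 0.8*42 = 60.6000
Minimum tick count = 33; winners = [0]; smallest index = 0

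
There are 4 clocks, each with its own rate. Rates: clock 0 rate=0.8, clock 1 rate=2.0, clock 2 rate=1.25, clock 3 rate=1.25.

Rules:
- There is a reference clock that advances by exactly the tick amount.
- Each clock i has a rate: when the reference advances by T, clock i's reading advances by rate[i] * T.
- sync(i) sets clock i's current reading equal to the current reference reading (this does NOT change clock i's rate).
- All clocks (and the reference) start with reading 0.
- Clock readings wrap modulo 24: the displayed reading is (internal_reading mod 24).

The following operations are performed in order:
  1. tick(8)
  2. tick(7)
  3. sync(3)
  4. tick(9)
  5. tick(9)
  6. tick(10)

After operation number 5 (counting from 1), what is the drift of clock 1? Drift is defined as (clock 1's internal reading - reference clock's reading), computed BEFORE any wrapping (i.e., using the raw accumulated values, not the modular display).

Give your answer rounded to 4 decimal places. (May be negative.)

Answer: 33.0000

Derivation:
After op 1 tick(8): ref=8.0000 raw=[6.4000 16.0000 10.0000 10.0000]
After op 2 tick(7): ref=15.0000 raw=[12.0000 30.0000 18.7500 18.7500]
After op 3 sync(3): ref=15.0000 raw=[12.0000 30.0000 18.7500 15.0000]
After op 4 tick(9): ref=24.0000 raw=[19.2000 48.0000 30.0000 26.2500]
After op 5 tick(9): ref=33.0000 raw=[26.4000 66.0000 41.2500 37.5000]
Drift of clock 1 after op 5: 66.0000 - 33.0000 = 33.0000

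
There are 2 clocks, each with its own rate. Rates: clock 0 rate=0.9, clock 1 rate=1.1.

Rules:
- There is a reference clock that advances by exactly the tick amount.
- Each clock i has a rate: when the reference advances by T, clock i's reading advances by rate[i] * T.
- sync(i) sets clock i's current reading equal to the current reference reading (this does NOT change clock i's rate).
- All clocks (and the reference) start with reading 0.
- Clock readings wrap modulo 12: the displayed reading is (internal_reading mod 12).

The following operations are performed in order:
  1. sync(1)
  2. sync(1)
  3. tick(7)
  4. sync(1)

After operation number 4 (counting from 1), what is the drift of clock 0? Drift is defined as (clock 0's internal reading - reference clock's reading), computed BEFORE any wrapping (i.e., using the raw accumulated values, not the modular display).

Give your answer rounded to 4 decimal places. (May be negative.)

After op 1 sync(1): ref=0.0000 raw=[0.0000 0.0000]
After op 2 sync(1): ref=0.0000 raw=[0.0000 0.0000]
After op 3 tick(7): ref=7.0000 raw=[6.3000 7.7000]
After op 4 sync(1): ref=7.0000 raw=[6.3000 7.0000]
Drift of clock 0 after op 4: 6.3000 - 7.0000 = -0.7000

Answer: -0.7000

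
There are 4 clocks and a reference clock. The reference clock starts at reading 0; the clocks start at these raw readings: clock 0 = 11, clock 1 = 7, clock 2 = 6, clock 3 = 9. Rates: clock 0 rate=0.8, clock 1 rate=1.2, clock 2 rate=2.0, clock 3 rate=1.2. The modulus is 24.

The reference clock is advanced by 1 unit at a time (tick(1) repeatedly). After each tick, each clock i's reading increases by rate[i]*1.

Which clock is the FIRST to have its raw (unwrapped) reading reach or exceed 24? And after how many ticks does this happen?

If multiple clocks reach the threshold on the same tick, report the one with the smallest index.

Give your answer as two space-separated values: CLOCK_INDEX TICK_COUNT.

clock 0: start=11, rate=0.8, needs 24-11 = 13; ticks = ceil(13/0.8) = ceil(16.2500) = 17; reading at tick 17 = 11 + 0.8*17 = 24.6000
clock 1: start=7, rate=1.2, needs 24-7 = 17; ticks = ceil(17/1.2) = ceil(14.1667) = 15; reading at tick 15 = 7 + 1.2*15 = 25.0000
clock 2: start=6, rate=2.0, needs 24-6 = 18; ticks = ceil(18/2.0) = ceil(9.0000) = 9; reading at tick 9 = 6 + 2.0*9 = 24.0000
clock 3: start=9, rate=1.2, needs 24-9 = 15; ticks = ceil(15/1.2) = ceil(12.5000) = 13; reading at tick 13 = 9 + 1.2*13 = 24.6000
Minimum tick count = 9; winners = [2]; smallest index = 2

Answer: 2 9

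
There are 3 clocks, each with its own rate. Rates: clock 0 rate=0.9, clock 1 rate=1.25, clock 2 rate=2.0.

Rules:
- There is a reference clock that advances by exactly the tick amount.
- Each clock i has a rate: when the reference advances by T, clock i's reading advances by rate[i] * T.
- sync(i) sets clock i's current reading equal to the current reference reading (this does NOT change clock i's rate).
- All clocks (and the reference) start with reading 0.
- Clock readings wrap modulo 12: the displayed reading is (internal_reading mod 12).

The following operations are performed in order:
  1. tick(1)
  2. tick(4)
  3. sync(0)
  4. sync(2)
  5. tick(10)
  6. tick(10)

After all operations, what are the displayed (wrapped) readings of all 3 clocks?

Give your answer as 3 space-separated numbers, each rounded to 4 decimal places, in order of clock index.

After op 1 tick(1): ref=1.0000 raw=[0.9000 1.2500 2.0000]
After op 2 tick(4): ref=5.0000 raw=[4.5000 6.2500 10.0000]
After op 3 sync(0): ref=5.0000 raw=[5.0000 6.2500 10.0000]
After op 4 sync(2): ref=5.0000 raw=[5.0000 6.2500 5.0000]
After op 5 tick(10): ref=15.0000 raw=[14.0000 18.7500 25.0000]
After op 6 tick(10): ref=25.0000 raw=[23.0000 31.2500 45.0000]
Wrap final raw readings (mod 12): 23.0000 mod 12 = 11.0000; 31.2500 mod 12 = 7.2500; 45.0000 mod 12 = 9.0000

Answer: 11.0000 7.2500 9.0000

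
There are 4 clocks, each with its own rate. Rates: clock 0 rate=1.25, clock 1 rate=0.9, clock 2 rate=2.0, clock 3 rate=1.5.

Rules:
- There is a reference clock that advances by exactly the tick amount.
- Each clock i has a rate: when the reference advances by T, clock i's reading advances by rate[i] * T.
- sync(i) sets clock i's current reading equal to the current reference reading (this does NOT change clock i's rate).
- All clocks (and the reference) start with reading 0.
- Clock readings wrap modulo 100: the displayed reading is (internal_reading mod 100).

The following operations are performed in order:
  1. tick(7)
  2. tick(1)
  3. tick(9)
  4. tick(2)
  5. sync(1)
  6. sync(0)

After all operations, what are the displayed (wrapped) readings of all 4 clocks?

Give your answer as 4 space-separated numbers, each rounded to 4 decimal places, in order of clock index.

Answer: 19.0000 19.0000 38.0000 28.5000

Derivation:
After op 1 tick(7): ref=7.0000 raw=[8.7500 6.3000 14.0000 10.5000]
After op 2 tick(1): ref=8.0000 raw=[10.0000 7.2000 16.0000 12.0000]
After op 3 tick(9): ref=17.0000 raw=[21.2500 15.3000 34.0000 25.5000]
After op 4 tick(2): ref=19.0000 raw=[23.7500 17.1000 38.0000 28.5000]
After op 5 sync(1): ref=19.0000 raw=[23.7500 19.0000 38.0000 28.5000]
After op 6 sync(0): ref=19.0000 raw=[19.0000 19.0000 38.0000 28.5000]
Wrap final raw readings (mod 100): 19.0000 mod 100 = 19.0000; 19.0000 mod 100 = 19.0000; 38.0000 mod 100 = 38.0000; 28.5000 mod 100 = 28.5000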